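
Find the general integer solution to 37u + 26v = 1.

Step 1: Compute gcd(37, 26) = 1.
Since 1 divides 1, solutions exist.

Step 2: Find a particular solution using extended Euclidean algorithm.
We get u₀ = -7, v₀ = 10.
Check: 37*-7 + 26*10 = 1 = 1 ✓

Step 3: Write the general solution.
u = -7 + (26/1)t = -7 + 26t
v = 10 - (37/1)t = 10 - 37t
for any integer t.

u = -7 + 26t, v = 10 - 37t for integer t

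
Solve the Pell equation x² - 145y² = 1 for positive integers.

We seek the smallest positive integers (x, y) with x² - 145y² = 1, i.e., x² = 145y² + 1.
Try successive y values:
y = 1: x² = 145·1² + 1 = 146, not a perfect square
y = 2: x² = 145·2² + 1 = 581, not a perfect square
y = 3: x² = 145·3² + 1 = 1306, not a perfect square
... continuing the search (or via continued fractions) ...
y = 24: x² = 145·24² + 1 = 83521, x = 289 ✓

Verify: 289² - 145·24² = 83521 - 83520 = 1 ✓

x = 289, y = 24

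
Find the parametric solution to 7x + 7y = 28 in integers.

Step 1: Compute gcd(7, 7) = 7.
Since 7 divides 28, solutions exist.

Step 2: Find a particular solution using extended Euclidean algorithm.
We get x₀ = 0, y₀ = 4.
Check: 7*0 + 7*4 = 28 = 28 ✓

Step 3: Write the general solution.
x = 0 + (7/7)t = 0 + 1t
y = 4 - (7/7)t = 4 - 1t
for any integer t.

x = 0 + 1t, y = 4 - 1t for integer t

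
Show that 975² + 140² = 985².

Compute a² + b²:
975² + 140² = 950625 + 19600 = 970225
Compute c²:
985² = 970225
Since 970225 = 970225, it is a Pythagorean triple.

Yes, it is a Pythagorean triple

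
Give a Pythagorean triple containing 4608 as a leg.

We need the other leg and hypotenuse such that 4608² + x² = c².
Take x = 2800, c = 5392: 4608² + 2800² = 21233664 + 7840000 = 29073664 = 5392² ✓
Triple: (2800, 4608, 5392)

(2800, 4608, 5392)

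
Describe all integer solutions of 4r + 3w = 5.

Step 1: Compute gcd(4, 3) = 1.
Since 1 divides 5, solutions exist.

Step 2: Find a particular solution using extended Euclidean algorithm.
We get r₀ = 5, w₀ = -5.
Check: 4*5 + 3*-5 = 5 = 5 ✓

Step 3: Write the general solution.
r = 5 + (3/1)t = 5 + 3t
w = -5 - (4/1)t = -5 - 4t
for any integer t.

r = 5 + 3t, w = -5 - 4t for integer t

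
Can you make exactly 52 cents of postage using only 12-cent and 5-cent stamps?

We need non-negative x, y with 12x + 5y = 52.
gcd(12, 5) = 1 divides 52, so integer solutions exist.
Search for a non-negative one: x = 1 gives 5y = 52 - 12 = 40, so y = 8.
Check: 12·1 + 5·8 = 52 ✓

Yes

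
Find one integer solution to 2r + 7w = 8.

Step 1: Check solvability.
gcd(2, 7) = 1
Since 1 divides 8, solutions exist.

Step 2: Apply extended Euclidean algorithm to find gcd.
We find integers such that 2*x0 + 7*y0 = 1

Step 3: Scale the particular solution.
Multiply by 8/1 = 8:
r = -24, w = 8

Step 4: Verify.
2*(-24) + 7*(8) = 8 = 8 ✓

r = -24, w = 8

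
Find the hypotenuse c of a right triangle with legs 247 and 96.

c² = a² + b² = 247² + 96² = 61009 + 9216 = 70225
c = sqrt(70225) = 265

265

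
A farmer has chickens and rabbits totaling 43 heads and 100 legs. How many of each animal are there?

Let c = chickens, r = rabbits.
Heads: c + r = 43
Legs: 2c + 4r = 100
From the first equation, c = 43 - r. Substitute:
2(43 - r) + 4r = 100
86 + 2r = 100
r = (100 - 86)/2 = 7
c = 43 - 7 = 36

Chickens: 36, Rabbits: 7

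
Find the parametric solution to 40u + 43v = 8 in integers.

Step 1: Compute gcd(40, 43) = 1.
Since 1 divides 8, solutions exist.

Step 2: Find a particular solution using extended Euclidean algorithm.
We get u₀ = 112, v₀ = -104.
Check: 40*112 + 43*-104 = 8 = 8 ✓

Step 3: Write the general solution.
u = 112 + (43/1)t = 112 + 43t
v = -104 - (40/1)t = -104 - 40t
for any integer t.

u = 112 + 43t, v = -104 - 40t for integer t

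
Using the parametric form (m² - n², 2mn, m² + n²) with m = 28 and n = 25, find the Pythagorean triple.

a = m² - n² = 784 - 625 = 159
b = 2mn = 2·28·25 = 1400
c = m² + n² = 784 + 625 = 1409
Verify: 159² + 1400² = 25281 + 1960000 = 1985281 = 1409² ✓

(159, 1400, 1409)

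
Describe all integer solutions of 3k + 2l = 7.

Step 1: Compute gcd(3, 2) = 1.
Since 1 divides 7, solutions exist.

Step 2: Find a particular solution using extended Euclidean algorithm.
We get k₀ = 7, l₀ = -7.
Check: 3*7 + 2*-7 = 7 = 7 ✓

Step 3: Write the general solution.
k = 7 + (2/1)t = 7 + 2t
l = -7 - (3/1)t = -7 - 3t
for any integer t.

k = 7 + 2t, l = -7 - 3t for integer t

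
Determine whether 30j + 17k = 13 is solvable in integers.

Step 1: Compute gcd(30, 17).
gcd(30, 17) = 1

Step 2: Check divisibility.
Does 1 divide 13? 13 = 1 x 13, so yes.

By the theorem on linear Diophantine equations, 30j + 17k = 13 has integer solutions if and only if gcd(30, 17) divides 13. Since 1 | 13, solutions exist.

Yes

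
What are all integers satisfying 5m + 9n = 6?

Step 1: Compute gcd(5, 9) = 1.
Since 1 divides 6, solutions exist.

Step 2: Find a particular solution using extended Euclidean algorithm.
We get m₀ = 12, n₀ = -6.
Check: 5*12 + 9*-6 = 6 = 6 ✓

Step 3: Write the general solution.
m = 12 + (9/1)t = 12 + 9t
n = -6 - (5/1)t = -6 - 5t
for any integer t.

m = 12 + 9t, n = -6 - 5t for integer t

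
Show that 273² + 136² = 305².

Compute a² + b² = 273² + 136² = 74529 + 18496 = 93025
Compute c² = 305² = 93025
Since 93025 = 93025, confirmed.

Yes, it is a Pythagorean triple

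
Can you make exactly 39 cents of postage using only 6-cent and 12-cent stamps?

We need non-negative x, y with 6x + 12y = 39.
gcd(6, 12) = 6, and 6 does not divide 39.
No integer solutions exist, so certainly no non-negative ones.

No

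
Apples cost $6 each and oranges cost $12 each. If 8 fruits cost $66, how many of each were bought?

Let a = apples, o = oranges.
a + o = 8
6a + 12o = 66
Substitute o = 8 - a:
6a + 12(8 - a) = 66
(6 - 12)a = 66 - 96
-6a = -30
a = 5, o = 8 - 5 = 3

Apples: 5, Oranges: 3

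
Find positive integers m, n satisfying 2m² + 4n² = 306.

Try small values of m and check whether (306 - 2m²)/4 is a perfect square.
m = 5: 2·5² = 50, so 4n² = 306 - 50 = 256, giving n² = 64, n = 8.
Check: 2·5² + 4·8² = 50 + 256 = 306 ✓

m = 5, n = 8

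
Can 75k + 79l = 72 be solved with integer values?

Step 1: Compute gcd(75, 79).
gcd(75, 79) = 1

Step 2: Check divisibility.
Does 1 divide 72? 72 = 1 x 72, so yes.

By the theorem on linear Diophantine equations, 75k + 79l = 72 has integer solutions if and only if gcd(75, 79) divides 72. Since 1 | 72, solutions exist.

Yes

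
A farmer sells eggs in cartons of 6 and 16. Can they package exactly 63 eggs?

We need non-negative a, b with 6a + 16b = 63.
gcd(6, 16) = 2, and 2 does not divide 63.
No integer solutions exist.

No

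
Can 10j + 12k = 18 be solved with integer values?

Step 1: Compute gcd(10, 12).
gcd(10, 12) = 2

Step 2: Check divisibility.
Does 2 divide 18? 18 = 2 x 9, so yes.

By the theorem on linear Diophantine equations, 10j + 12k = 18 has integer solutions if and only if gcd(10, 12) divides 18. Since 2 | 18, solutions exist.

Yes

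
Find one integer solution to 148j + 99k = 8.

Step 1: Check solvability.
gcd(148, 99) = 1
Since 1 divides 8, solutions exist.

Step 2: Apply extended Euclidean algorithm to find gcd.
We find integers such that 148*x0 + 99*y0 = 1

Step 3: Scale the particular solution.
Multiply by 8/1 = 8:
j = -16, k = 24

Step 4: Verify.
148*(-16) + 99*(24) = 8 = 8 ✓

j = -16, k = 24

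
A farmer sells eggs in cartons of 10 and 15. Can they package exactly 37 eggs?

We need non-negative a, b with 10a + 15b = 37.
gcd(10, 15) = 5, and 5 does not divide 37.
No integer solutions exist.

No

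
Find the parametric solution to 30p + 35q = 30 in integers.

Step 1: Compute gcd(30, 35) = 5.
Since 5 divides 30, solutions exist.

Step 2: Find a particular solution using extended Euclidean algorithm.
We get p₀ = -6, q₀ = 6.
Check: 30*-6 + 35*6 = 30 = 30 ✓

Step 3: Write the general solution.
p = -6 + (35/5)t = -6 + 7t
q = 6 - (30/5)t = 6 - 6t
for any integer t.

p = -6 + 7t, q = 6 - 6t for integer t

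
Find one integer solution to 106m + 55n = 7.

Step 1: Check solvability.
gcd(106, 55) = 1
Since 1 divides 7, solutions exist.

Step 2: Apply extended Euclidean algorithm to find gcd.
We find integers such that 106*x0 + 55*y0 = 1

Step 3: Scale the particular solution.
Multiply by 7/1 = 7:
m = -98, n = 189

Step 4: Verify.
106*(-98) + 55*(189) = 7 = 7 ✓

m = -98, n = 189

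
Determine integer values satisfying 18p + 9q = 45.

Step 1: Check solvability.
gcd(18, 9) = 9
Since 9 divides 45, solutions exist.

Step 2: Apply extended Euclidean algorithm to find gcd.
We find integers such that 18*x0 + 9*y0 = 9

Step 3: Scale the particular solution.
Multiply by 45/9 = 5:
p = 0, q = 5

Step 4: Verify.
18*(0) + 9*(5) = 45 = 45 ✓

p = 0, q = 5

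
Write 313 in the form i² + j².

We need to find integers i, j > 0 such that i² + j² = 313.
Trying i = 12: j² = 313 - 12² = 313 - 144 = 169
j = 13
Check: 12² + 13² = 144 + 169 = 313 ✓

313 = 12² + 13²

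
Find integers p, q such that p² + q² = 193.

We need to find integers p, q > 0 such that p² + q² = 193.
Trying p = 7: q² = 193 - 7² = 193 - 49 = 144
q = 12
Check: 7² + 12² = 49 + 144 = 193 ✓

193 = 7² + 12²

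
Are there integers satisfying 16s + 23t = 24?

Step 1: Compute gcd(16, 23).
gcd(16, 23) = 1

Step 2: Check divisibility.
Does 1 divide 24? 24 = 1 x 24, so yes.

By the theorem on linear Diophantine equations, 16s + 23t = 24 has integer solutions if and only if gcd(16, 23) divides 24. Since 1 | 24, solutions exist.

Yes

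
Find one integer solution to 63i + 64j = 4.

Step 1: Check solvability.
gcd(63, 64) = 1
Since 1 divides 4, solutions exist.

Step 2: Apply extended Euclidean algorithm to find gcd.
We find integers such that 63*x0 + 64*y0 = 1

Step 3: Scale the particular solution.
Multiply by 4/1 = 4:
i = -4, j = 4

Step 4: Verify.
63*(-4) + 64*(4) = 4 = 4 ✓

i = -4, j = 4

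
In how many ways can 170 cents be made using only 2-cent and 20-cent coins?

We need non-negative integers (x, y) with 2x + 20y = 170.
For each x from 0 to 85, check if (170 - 2x) is a non-negative multiple of 20.
Solutions (x, y): (5,8), (15,7), (25,6), (35,5), ...
Count: 9

9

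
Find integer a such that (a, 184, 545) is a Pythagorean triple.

a² = c² - b² = 545² - 184² = 297025 - 33856 = 263169
a = sqrt(263169) = 513

513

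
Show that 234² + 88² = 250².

Compute a² + b² = 234² + 88² = 54756 + 7744 = 62500
Compute c² = 250² = 62500
Since 62500 = 62500, confirmed.

Yes, it is a Pythagorean triple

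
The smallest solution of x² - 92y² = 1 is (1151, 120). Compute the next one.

Solutions to x² - Dy² = 1 are generated by powers of (x₀ + y₀√D).
The next solution satisfies x₁ + y₁√92 = (x₀ + y₀√92)², giving:
x₁ = x₀² + 92y₀² = 1151² + 92·120² = 1324801 + 1324800 = 2649601
y₁ = 2x₀y₀ = 2·1151·120 = 276240

Verify: 2649601² - 92·276240² = 7020385459201 - 7020385459200 = 1 ✓

x = 2649601, y = 276240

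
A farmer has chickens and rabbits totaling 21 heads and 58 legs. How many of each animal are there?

Let c = chickens, r = rabbits.
Heads: c + r = 21
Legs: 2c + 4r = 58
From the first equation, c = 21 - r. Substitute:
2(21 - r) + 4r = 58
42 + 2r = 58
r = (58 - 42)/2 = 8
c = 21 - 8 = 13

Chickens: 13, Rabbits: 8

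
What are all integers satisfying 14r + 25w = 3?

Step 1: Compute gcd(14, 25) = 1.
Since 1 divides 3, solutions exist.

Step 2: Find a particular solution using extended Euclidean algorithm.
We get r₀ = 27, w₀ = -15.
Check: 14*27 + 25*-15 = 3 = 3 ✓

Step 3: Write the general solution.
r = 27 + (25/1)t = 27 + 25t
w = -15 - (14/1)t = -15 - 14t
for any integer t.

r = 27 + 25t, w = -15 - 14t for integer t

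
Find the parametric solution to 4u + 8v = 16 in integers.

Step 1: Compute gcd(4, 8) = 4.
Since 4 divides 16, solutions exist.

Step 2: Find a particular solution using extended Euclidean algorithm.
We get u₀ = 4, v₀ = 0.
Check: 4*4 + 8*0 = 16 = 16 ✓

Step 3: Write the general solution.
u = 4 + (8/4)t = 4 + 2t
v = 0 - (4/4)t = 0 - 1t
for any integer t.

u = 4 + 2t, v = 0 - 1t for integer t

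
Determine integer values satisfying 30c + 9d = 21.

Step 1: Check solvability.
gcd(30, 9) = 3
Since 3 divides 21, solutions exist.

Step 2: Apply extended Euclidean algorithm to find gcd.
We find integers such that 30*x0 + 9*y0 = 3

Step 3: Scale the particular solution.
Multiply by 21/3 = 7:
c = 7, d = -21

Step 4: Verify.
30*(7) + 9*(-21) = 21 = 21 ✓

c = 7, d = -21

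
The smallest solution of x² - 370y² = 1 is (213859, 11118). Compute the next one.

Solutions to x² - Dy² = 1 are generated by powers of (x₀ + y₀√D).
The next solution satisfies x₁ + y₁√370 = (x₀ + y₀√370)², giving:
x₁ = x₀² + 370y₀² = 213859² + 370·11118² = 45735671881 + 45735671880 = 91471343761
y₁ = 2x₀y₀ = 2·213859·11118 = 4755368724

Verify: 91471343761² - 370·4755368724² = 8367006729443033625121 - 8367006729443033625120 = 1 ✓

x = 91471343761, y = 4755368724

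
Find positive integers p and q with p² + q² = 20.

We need to find integers p, q > 0 such that p² + q² = 20.
Trying p = 2: q² = 20 - 2² = 20 - 4 = 16
q = 4
Check: 2² + 4² = 4 + 16 = 20 ✓

20 = 2² + 4²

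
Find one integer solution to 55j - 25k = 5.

Step 1: Check solvability.
gcd(55, 25) = 5
Since 5 divides 5, solutions exist.

Step 2: Apply extended Euclidean algorithm to find gcd.
We find integers such that 55*x0 + 25*y0 = 5

Step 3: Scale the particular solution.
Multiply by 5/5 = 1:
j = 1, k = 2

Step 4: Verify.
55*(1) - 25*(2) = 5 = 5 ✓

j = 1, k = 2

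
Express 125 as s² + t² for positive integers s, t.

We need to find integers s, t > 0 such that s² + t² = 125.
Trying s = 2: t² = 125 - 2² = 125 - 4 = 121
t = 11
Check: 2² + 11² = 4 + 121 = 125 ✓

125 = 2² + 11²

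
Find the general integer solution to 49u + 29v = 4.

Step 1: Compute gcd(49, 29) = 1.
Since 1 divides 4, solutions exist.

Step 2: Find a particular solution using extended Euclidean algorithm.
We get u₀ = -52, v₀ = 88.
Check: 49*-52 + 29*88 = 4 = 4 ✓

Step 3: Write the general solution.
u = -52 + (29/1)t = -52 + 29t
v = 88 - (49/1)t = 88 - 49t
for any integer t.

u = -52 + 29t, v = 88 - 49t for integer t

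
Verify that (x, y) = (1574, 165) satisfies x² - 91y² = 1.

Compute x² = 1574² = 2477476
Compute 91y² = 91·165² = 91·27225 = 2477475
x² - 91y² = 2477476 - 2477475 = 1
Since this equals 1, (1574, 165) is a solution.

Yes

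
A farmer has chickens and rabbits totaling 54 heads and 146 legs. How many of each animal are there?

Let c = chickens, r = rabbits.
Heads: c + r = 54
Legs: 2c + 4r = 146
From the first equation, c = 54 - r. Substitute:
2(54 - r) + 4r = 146
108 + 2r = 146
r = (146 - 108)/2 = 19
c = 54 - 19 = 35

Chickens: 35, Rabbits: 19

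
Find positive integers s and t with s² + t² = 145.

We need to find integers s, t > 0 such that s² + t² = 145.
Trying s = 1: t² = 145 - 1² = 145 - 1 = 144
t = 12
Check: 1² + 12² = 1 + 144 = 145 ✓

145 = 1² + 12²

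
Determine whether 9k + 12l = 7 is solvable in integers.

Step 1: Compute gcd(9, 12).
gcd(9, 12) = 3

Step 2: Check divisibility.
Does 3 divide 7? 7 = 3 x 2 + 1, so no.

By the theorem on linear Diophantine equations, 9k + 12l = 7 has integer solutions if and only if gcd(9, 12) divides 7. Since 3 does not divide 7, no solutions exist.

No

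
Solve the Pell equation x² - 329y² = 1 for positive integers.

We seek the smallest positive integers (x, y) with x² - 329y² = 1, i.e., x² = 329y² + 1.
Try successive y values:
y = 1: x² = 329·1² + 1 = 330, not a perfect square
y = 2: x² = 329·2² + 1 = 1317, not a perfect square
y = 3: x² = 329·3² + 1 = 2962, not a perfect square
... continuing the search (or via continued fractions) ...
y = 131016: x² = 329·131016² + 1 = 5647348252225, x = 2376415 ✓

Verify: 2376415² - 329·131016² = 5647348252225 - 5647348252224 = 1 ✓

x = 2376415, y = 131016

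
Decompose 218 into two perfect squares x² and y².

We need to find integers x, y > 0 such that x² + y² = 218.
Trying x = 7: y² = 218 - 7² = 218 - 49 = 169
y = 13
Check: 7² + 13² = 49 + 169 = 218 ✓

218 = 7² + 13²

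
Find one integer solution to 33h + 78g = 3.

Step 1: Check solvability.
gcd(33, 78) = 3
Since 3 divides 3, solutions exist.

Step 2: Apply extended Euclidean algorithm to find gcd.
We find integers such that 33*x0 + 78*y0 = 3

Step 3: Scale the particular solution.
Multiply by 3/3 = 1:
h = -7, g = 3

Step 4: Verify.
33*(-7) + 78*(3) = 3 = 3 ✓

h = -7, g = 3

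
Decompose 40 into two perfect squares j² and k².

We need to find integers j, k > 0 such that j² + k² = 40.
Trying j = 2: k² = 40 - 2² = 40 - 4 = 36
k = 6
Check: 2² + 6² = 4 + 36 = 40 ✓

40 = 2² + 6²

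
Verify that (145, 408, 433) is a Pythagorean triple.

Compute a² + b² = 145² + 408² = 21025 + 166464 = 187489
Compute c² = 433² = 187489
Since 187489 = 187489, confirmed.

Yes, it is a Pythagorean triple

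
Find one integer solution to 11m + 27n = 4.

Step 1: Check solvability.
gcd(11, 27) = 1
Since 1 divides 4, solutions exist.

Step 2: Apply extended Euclidean algorithm to find gcd.
We find integers such that 11*x0 + 27*y0 = 1

Step 3: Scale the particular solution.
Multiply by 4/1 = 4:
m = 20, n = -8

Step 4: Verify.
11*(20) + 27*(-8) = 4 = 4 ✓

m = 20, n = -8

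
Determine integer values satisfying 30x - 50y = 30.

Step 1: Check solvability.
gcd(30, 50) = 10
Since 10 divides 30, solutions exist.

Step 2: Apply extended Euclidean algorithm to find gcd.
We find integers such that 30*x0 + 50*y0 = 10

Step 3: Scale the particular solution.
Multiply by 30/10 = 3:
x = 6, y = 3

Step 4: Verify.
30*(6) - 50*(3) = 30 = 30 ✓

x = 6, y = 3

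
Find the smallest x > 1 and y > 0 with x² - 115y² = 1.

We seek the smallest positive integers (x, y) with x² - 115y² = 1, i.e., x² = 115y² + 1.
Try successive y values:
y = 1: x² = 115·1² + 1 = 116, not a perfect square
y = 2: x² = 115·2² + 1 = 461, not a perfect square
y = 3: x² = 115·3² + 1 = 1036, not a perfect square
... continuing the search (or via continued fractions) ...
y = 105: x² = 115·105² + 1 = 1267876, x = 1126 ✓

Verify: 1126² - 115·105² = 1267876 - 1267875 = 1 ✓

x = 1126, y = 105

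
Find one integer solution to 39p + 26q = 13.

Step 1: Check solvability.
gcd(39, 26) = 13
Since 13 divides 13, solutions exist.

Step 2: Apply extended Euclidean algorithm to find gcd.
We find integers such that 39*x0 + 26*y0 = 13

Step 3: Scale the particular solution.
Multiply by 13/13 = 1:
p = 1, q = -1

Step 4: Verify.
39*(1) + 26*(-1) = 13 = 13 ✓

p = 1, q = -1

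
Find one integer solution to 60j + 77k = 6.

Step 1: Check solvability.
gcd(60, 77) = 1
Since 1 divides 6, solutions exist.

Step 2: Apply extended Euclidean algorithm to find gcd.
We find integers such that 60*x0 + 77*y0 = 1

Step 3: Scale the particular solution.
Multiply by 6/1 = 6:
j = 54, k = -42

Step 4: Verify.
60*(54) + 77*(-42) = 6 = 6 ✓

j = 54, k = -42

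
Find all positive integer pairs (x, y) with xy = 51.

The positive divisors of 51 are: 1, 3, 17, 51.
Each divisor d gives the pair (d, 51/d):
(1, 51), (3, 17), (17, 3), (51, 1)

(1, 51), (3, 17), (17, 3), (51, 1)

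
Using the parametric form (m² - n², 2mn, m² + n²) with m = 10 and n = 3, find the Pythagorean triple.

a = m² - n² = 10² - 3² = 100 - 9 = 91
b = 2mn = 2·10·3 = 60
c = m² + n² = 100 + 9 = 109
Verify: 91² + 60² = 8281 + 3600 = 11881 = 109² ✓

(91, 60, 109)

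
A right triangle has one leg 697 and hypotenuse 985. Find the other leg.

b² = c² - a² = 970225 - 485809 = 484416
b = 696

696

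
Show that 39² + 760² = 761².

Compute a² + b² = 39² + 760² = 1521 + 577600 = 579121
Compute c² = 761² = 579121
Since 579121 = 579121, confirmed.

Yes, it is a Pythagorean triple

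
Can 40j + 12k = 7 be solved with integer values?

Step 1: Compute gcd(40, 12).
gcd(40, 12) = 4

Step 2: Check divisibility.
Does 4 divide 7? 7 = 4 x 1 + 3, so no.

By the theorem on linear Diophantine equations, 40j + 12k = 7 has integer solutions if and only if gcd(40, 12) divides 7. Since 4 does not divide 7, no solutions exist.

No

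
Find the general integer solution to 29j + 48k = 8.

Step 1: Compute gcd(29, 48) = 1.
Since 1 divides 8, solutions exist.

Step 2: Find a particular solution using extended Euclidean algorithm.
We get j₀ = 40, k₀ = -24.
Check: 29*40 + 48*-24 = 8 = 8 ✓

Step 3: Write the general solution.
j = 40 + (48/1)t = 40 + 48t
k = -24 - (29/1)t = -24 - 29t
for any integer t.

j = 40 + 48t, k = -24 - 29t for integer t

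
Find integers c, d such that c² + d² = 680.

We need to find integers c, d > 0 such that c² + d² = 680.
Trying c = 2: d² = 680 - 2² = 680 - 4 = 676
d = 26
Check: 2² + 26² = 4 + 676 = 680 ✓

680 = 2² + 26²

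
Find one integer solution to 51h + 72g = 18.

Step 1: Check solvability.
gcd(51, 72) = 3
Since 3 divides 18, solutions exist.

Step 2: Apply extended Euclidean algorithm to find gcd.
We find integers such that 51*x0 + 72*y0 = 3

Step 3: Scale the particular solution.
Multiply by 18/3 = 6:
h = -42, g = 30

Step 4: Verify.
51*(-42) + 72*(30) = 18 = 18 ✓

h = -42, g = 30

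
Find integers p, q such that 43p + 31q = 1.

Step 1: Check solvability.
gcd(43, 31) = 1
Since 1 divides 1, solutions exist.

Step 2: Apply extended Euclidean algorithm to find gcd.
We find integers such that 43*x0 + 31*y0 = 1

Step 3: Scale the particular solution.
Multiply by 1/1 = 1:
p = 13, q = -18

Step 4: Verify.
43*(13) + 31*(-18) = 1 = 1 ✓

p = 13, q = -18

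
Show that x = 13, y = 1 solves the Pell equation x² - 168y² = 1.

Compute x² = 13² = 169
Compute 168y² = 168·1² = 168·1 = 168
x² - 168y² = 169 - 168 = 1
Since this equals 1, (13, 1) is a solution.

Yes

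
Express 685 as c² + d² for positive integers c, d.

We need to find integers c, d > 0 such that c² + d² = 685.
Trying c = 3: d² = 685 - 3² = 685 - 9 = 676
d = 26
Check: 3² + 26² = 9 + 676 = 685 ✓

685 = 3² + 26²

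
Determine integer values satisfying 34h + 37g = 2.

Step 1: Check solvability.
gcd(34, 37) = 1
Since 1 divides 2, solutions exist.

Step 2: Apply extended Euclidean algorithm to find gcd.
We find integers such that 34*x0 + 37*y0 = 1

Step 3: Scale the particular solution.
Multiply by 2/1 = 2:
h = 24, g = -22

Step 4: Verify.
34*(24) + 37*(-22) = 2 = 2 ✓

h = 24, g = -22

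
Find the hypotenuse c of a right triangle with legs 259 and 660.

c² = a² + b² = 259² + 660² = 67081 + 435600 = 502681
c = sqrt(502681) = 709

709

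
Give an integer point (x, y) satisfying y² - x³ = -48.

Try small integer x values and check whether x³ - 48 is a perfect square.
x = 4: x³ - 48 = 4³ - 48 = 64 - 48 = 16
Is 16 a perfect square? 4² = 16 ✓
So (x, y) = (4, -4) is a solution.

x = 4, y = -4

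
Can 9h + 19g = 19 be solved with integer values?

Step 1: Compute gcd(9, 19).
gcd(9, 19) = 1

Step 2: Check divisibility.
Does 1 divide 19? 19 = 1 x 19, so yes.

By the theorem on linear Diophantine equations, 9h + 19g = 19 has integer solutions if and only if gcd(9, 19) divides 19. Since 1 | 19, solutions exist.

Yes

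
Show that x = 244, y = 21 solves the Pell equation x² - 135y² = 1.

Compute x² = 244² = 59536
Compute 135y² = 135·21² = 135·441 = 59535
x² - 135y² = 59536 - 59535 = 1
Since this equals 1, (244, 21) is a solution.

Yes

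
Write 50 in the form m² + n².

We need to find integers m, n > 0 such that m² + n² = 50.
Trying m = 1: n² = 50 - 1² = 50 - 1 = 49
n = 7
Check: 1² + 7² = 1 + 49 = 50 ✓

50 = 1² + 7²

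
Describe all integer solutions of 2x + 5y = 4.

Step 1: Compute gcd(2, 5) = 1.
Since 1 divides 4, solutions exist.

Step 2: Find a particular solution using extended Euclidean algorithm.
We get x₀ = -8, y₀ = 4.
Check: 2*-8 + 5*4 = 4 = 4 ✓

Step 3: Write the general solution.
x = -8 + (5/1)t = -8 + 5t
y = 4 - (2/1)t = 4 - 2t
for any integer t.

x = -8 + 5t, y = 4 - 2t for integer t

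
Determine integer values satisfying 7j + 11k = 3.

Step 1: Check solvability.
gcd(7, 11) = 1
Since 1 divides 3, solutions exist.

Step 2: Apply extended Euclidean algorithm to find gcd.
We find integers such that 7*x0 + 11*y0 = 1

Step 3: Scale the particular solution.
Multiply by 3/1 = 3:
j = -9, k = 6

Step 4: Verify.
7*(-9) + 11*(6) = 3 = 3 ✓

j = -9, k = 6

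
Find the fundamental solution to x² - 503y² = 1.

We seek the smallest positive integers (x, y) with x² - 503y² = 1, i.e., x² = 503y² + 1.
Try successive y values:
y = 1: x² = 503·1² + 1 = 504, not a perfect square
y = 2: x² = 503·2² + 1 = 2013, not a perfect square
y = 3: x² = 503·3² + 1 = 4528, not a perfect square
... continuing the search (or via continued fractions) ...
y = 1099: x² = 503·1099² + 1 = 607523904, x = 24648 ✓

Verify: 24648² - 503·1099² = 607523904 - 607523903 = 1 ✓

x = 24648, y = 1099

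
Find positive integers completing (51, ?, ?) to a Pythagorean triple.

We need the other leg and hypotenuse such that 51² + x² = c².
Take x = 1300, c = 1301: 51² + 1300² = 2601 + 1690000 = 1692601 = 1301² ✓
Triple: (51, 1300, 1301)

(51, 1300, 1301)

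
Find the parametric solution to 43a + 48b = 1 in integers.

Step 1: Compute gcd(43, 48) = 1.
Since 1 divides 1, solutions exist.

Step 2: Find a particular solution using extended Euclidean algorithm.
We get a₀ = 19, b₀ = -17.
Check: 43*19 + 48*-17 = 1 = 1 ✓

Step 3: Write the general solution.
a = 19 + (48/1)t = 19 + 48t
b = -17 - (43/1)t = -17 - 43t
for any integer t.

a = 19 + 48t, b = -17 - 43t for integer t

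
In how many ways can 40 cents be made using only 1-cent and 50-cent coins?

We need non-negative integers (x, y) with 1x + 50y = 40.
For each x from 0 to 40, check if (40 - 1x) is a non-negative multiple of 50.
Solutions (x, y): (40,0)
Count: 1

1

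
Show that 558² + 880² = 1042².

Compute a² + b²:
558² + 880² = 311364 + 774400 = 1085764
Compute c²:
1042² = 1085764
Since 1085764 = 1085764, it is a Pythagorean triple.

Yes, it is a Pythagorean triple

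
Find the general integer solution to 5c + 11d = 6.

Step 1: Compute gcd(5, 11) = 1.
Since 1 divides 6, solutions exist.

Step 2: Find a particular solution using extended Euclidean algorithm.
We get c₀ = -12, d₀ = 6.
Check: 5*-12 + 11*6 = 6 = 6 ✓

Step 3: Write the general solution.
c = -12 + (11/1)t = -12 + 11t
d = 6 - (5/1)t = 6 - 5t
for any integer t.

c = -12 + 11t, d = 6 - 5t for integer t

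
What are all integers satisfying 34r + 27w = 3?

Step 1: Compute gcd(34, 27) = 1.
Since 1 divides 3, solutions exist.

Step 2: Find a particular solution using extended Euclidean algorithm.
We get r₀ = 12, w₀ = -15.
Check: 34*12 + 27*-15 = 3 = 3 ✓

Step 3: Write the general solution.
r = 12 + (27/1)t = 12 + 27t
w = -15 - (34/1)t = -15 - 34t
for any integer t.

r = 12 + 27t, w = -15 - 34t for integer t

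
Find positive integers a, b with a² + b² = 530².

We need a² + b² = 530² = 280900.
Trying: 46² + 528² = 2116 + 278784 = 280900 ✓

(46, 528, 530)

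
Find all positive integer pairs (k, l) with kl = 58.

The positive divisors of 58 are: 1, 2, 29, 58.
Each divisor d gives the pair (d, 58/d):
(1, 58), (2, 29), (29, 2), (58, 1)

(1, 58), (2, 29), (29, 2), (58, 1)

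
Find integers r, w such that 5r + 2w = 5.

Step 1: Check solvability.
gcd(5, 2) = 1
Since 1 divides 5, solutions exist.

Step 2: Apply extended Euclidean algorithm to find gcd.
We find integers such that 5*x0 + 2*y0 = 1

Step 3: Scale the particular solution.
Multiply by 5/1 = 5:
r = 5, w = -10

Step 4: Verify.
5*(5) + 2*(-10) = 5 = 5 ✓

r = 5, w = -10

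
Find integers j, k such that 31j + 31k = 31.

Step 1: Check solvability.
gcd(31, 31) = 31
Since 31 divides 31, solutions exist.

Step 2: Apply extended Euclidean algorithm to find gcd.
We find integers such that 31*x0 + 31*y0 = 31

Step 3: Scale the particular solution.
Multiply by 31/31 = 1:
j = 0, k = 1

Step 4: Verify.
31*(0) + 31*(1) = 31 = 31 ✓

j = 0, k = 1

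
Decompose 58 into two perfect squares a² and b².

We need to find integers a, b > 0 such that a² + b² = 58.
Trying a = 3: b² = 58 - 3² = 58 - 9 = 49
b = 7
Check: 3² + 7² = 9 + 49 = 58 ✓

58 = 3² + 7²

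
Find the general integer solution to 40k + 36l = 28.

Step 1: Compute gcd(40, 36) = 4.
Since 4 divides 28, solutions exist.

Step 2: Find a particular solution using extended Euclidean algorithm.
We get k₀ = 7, l₀ = -7.
Check: 40*7 + 36*-7 = 28 = 28 ✓

Step 3: Write the general solution.
k = 7 + (36/4)t = 7 + 9t
l = -7 - (40/4)t = -7 - 10t
for any integer t.

k = 7 + 9t, l = -7 - 10t for integer t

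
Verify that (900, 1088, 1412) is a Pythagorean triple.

Compute a² + b² = 900² + 1088² = 810000 + 1183744 = 1993744
Compute c² = 1412² = 1993744
Since 1993744 = 1993744, confirmed.

Yes, it is a Pythagorean triple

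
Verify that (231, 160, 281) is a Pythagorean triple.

Compute a² + b²:
231² + 160² = 53361 + 25600 = 78961
Compute c²:
281² = 78961
Since 78961 = 78961, it is a Pythagorean triple.

Yes, it is a Pythagorean triple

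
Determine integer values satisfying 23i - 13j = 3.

Step 1: Check solvability.
gcd(23, 13) = 1
Since 1 divides 3, solutions exist.

Step 2: Apply extended Euclidean algorithm to find gcd.
We find integers such that 23*x0 + 13*y0 = 1

Step 3: Scale the particular solution.
Multiply by 3/1 = 3:
i = 12, j = 21

Step 4: Verify.
23*(12) - 13*(21) = 3 = 3 ✓

i = 12, j = 21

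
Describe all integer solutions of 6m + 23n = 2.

Step 1: Compute gcd(6, 23) = 1.
Since 1 divides 2, solutions exist.

Step 2: Find a particular solution using extended Euclidean algorithm.
We get m₀ = 8, n₀ = -2.
Check: 6*8 + 23*-2 = 2 = 2 ✓

Step 3: Write the general solution.
m = 8 + (23/1)t = 8 + 23t
n = -2 - (6/1)t = -2 - 6t
for any integer t.

m = 8 + 23t, n = -2 - 6t for integer t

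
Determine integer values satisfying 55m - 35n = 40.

Step 1: Check solvability.
gcd(55, 35) = 5
Since 5 divides 40, solutions exist.

Step 2: Apply extended Euclidean algorithm to find gcd.
We find integers such that 55*x0 + 35*y0 = 5

Step 3: Scale the particular solution.
Multiply by 40/5 = 8:
m = 16, n = 24

Step 4: Verify.
55*(16) - 35*(24) = 40 = 40 ✓

m = 16, n = 24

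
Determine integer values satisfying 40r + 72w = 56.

Step 1: Check solvability.
gcd(40, 72) = 8
Since 8 divides 56, solutions exist.

Step 2: Apply extended Euclidean algorithm to find gcd.
We find integers such that 40*x0 + 72*y0 = 8

Step 3: Scale the particular solution.
Multiply by 56/8 = 7:
r = 14, w = -7

Step 4: Verify.
40*(14) + 72*(-7) = 56 = 56 ✓

r = 14, w = -7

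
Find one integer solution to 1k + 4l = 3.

Step 1: Check solvability.
gcd(1, 4) = 1
Since 1 divides 3, solutions exist.

Step 2: Apply extended Euclidean algorithm to find gcd.
We find integers such that 1*x0 + 4*y0 = 1

Step 3: Scale the particular solution.
Multiply by 3/1 = 3:
k = 3, l = 0

Step 4: Verify.
1*(3) + 4*(0) = 3 = 3 ✓

k = 3, l = 0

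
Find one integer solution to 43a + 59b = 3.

Step 1: Check solvability.
gcd(43, 59) = 1
Since 1 divides 3, solutions exist.

Step 2: Apply extended Euclidean algorithm to find gcd.
We find integers such that 43*x0 + 59*y0 = 1

Step 3: Scale the particular solution.
Multiply by 3/1 = 3:
a = 33, b = -24

Step 4: Verify.
43*(33) + 59*(-24) = 3 = 3 ✓

a = 33, b = -24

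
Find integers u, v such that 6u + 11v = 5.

Step 1: Check solvability.
gcd(6, 11) = 1
Since 1 divides 5, solutions exist.

Step 2: Apply extended Euclidean algorithm to find gcd.
We find integers such that 6*x0 + 11*y0 = 1

Step 3: Scale the particular solution.
Multiply by 5/1 = 5:
u = 10, v = -5

Step 4: Verify.
6*(10) + 11*(-5) = 5 = 5 ✓

u = 10, v = -5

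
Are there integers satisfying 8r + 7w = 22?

Step 1: Compute gcd(8, 7).
gcd(8, 7) = 1

Step 2: Check divisibility.
Does 1 divide 22? 22 = 1 x 22, so yes.

By the theorem on linear Diophantine equations, 8r + 7w = 22 has integer solutions if and only if gcd(8, 7) divides 22. Since 1 | 22, solutions exist.

Yes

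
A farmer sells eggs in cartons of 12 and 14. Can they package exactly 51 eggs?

We need non-negative a, b with 12a + 14b = 51.
gcd(12, 14) = 2, and 2 does not divide 51.
No integer solutions exist.

No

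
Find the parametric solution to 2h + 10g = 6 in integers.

Step 1: Compute gcd(2, 10) = 2.
Since 2 divides 6, solutions exist.

Step 2: Find a particular solution using extended Euclidean algorithm.
We get h₀ = 3, g₀ = 0.
Check: 2*3 + 10*0 = 6 = 6 ✓

Step 3: Write the general solution.
h = 3 + (10/2)t = 3 + 5t
g = 0 - (2/2)t = 0 - 1t
for any integer t.

h = 3 + 5t, g = 0 - 1t for integer t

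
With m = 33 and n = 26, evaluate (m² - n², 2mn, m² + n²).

a = m² - n² = 1089 - 676 = 413
b = 2mn = 2·33·26 = 1716
c = m² + n² = 1089 + 676 = 1765
Verify: 413² + 1716² = 170569 + 2944656 = 3115225 = 1765² ✓

(413, 1716, 1765)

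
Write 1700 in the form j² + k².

We need to find integers j, k > 0 such that j² + k² = 1700.
Trying j = 10: k² = 1700 - 10² = 1700 - 100 = 1600
k = 40
Check: 10² + 40² = 100 + 1600 = 1700 ✓

1700 = 10² + 40²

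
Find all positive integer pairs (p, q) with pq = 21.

The positive divisors of 21 are: 1, 3, 7, 21.
Each divisor d gives the pair (d, 21/d):
(1, 21), (3, 7), (7, 3), (21, 1)

(1, 21), (3, 7), (7, 3), (21, 1)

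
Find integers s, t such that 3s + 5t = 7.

Step 1: Check solvability.
gcd(3, 5) = 1
Since 1 divides 7, solutions exist.

Step 2: Apply extended Euclidean algorithm to find gcd.
We find integers such that 3*x0 + 5*y0 = 1

Step 3: Scale the particular solution.
Multiply by 7/1 = 7:
s = 14, t = -7

Step 4: Verify.
3*(14) + 5*(-7) = 7 = 7 ✓

s = 14, t = -7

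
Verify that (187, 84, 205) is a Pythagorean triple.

Compute a² + b²:
187² + 84² = 34969 + 7056 = 42025
Compute c²:
205² = 42025
Since 42025 = 42025, it is a Pythagorean triple.

Yes, it is a Pythagorean triple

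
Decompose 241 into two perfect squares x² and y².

We need to find integers x, y > 0 such that x² + y² = 241.
Trying x = 4: y² = 241 - 4² = 241 - 16 = 225
y = 15
Check: 4² + 15² = 16 + 225 = 241 ✓

241 = 4² + 15²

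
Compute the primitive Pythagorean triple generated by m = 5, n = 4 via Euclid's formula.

a = m² - n² = 5² - 4² = 25 - 16 = 9
b = 2mn = 2·5·4 = 40
c = m² + n² = 25 + 16 = 41
Verify: 9² + 40² = 81 + 1600 = 1681 = 41² ✓

(9, 40, 41)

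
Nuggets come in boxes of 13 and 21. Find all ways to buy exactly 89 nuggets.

We need non-negative integers (x, y) with 13x + 21y = 89.
For each x in 0..6, check if 89 - 13x is a non-negative multiple of 21.
x = 2: 21y = 63, y = 3 ✓

(2 boxes of 13, 3 boxes of 21)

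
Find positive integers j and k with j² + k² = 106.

We need to find integers j, k > 0 such that j² + k² = 106.
Trying j = 5: k² = 106 - 5² = 106 - 25 = 81
k = 9
Check: 5² + 9² = 25 + 81 = 106 ✓

106 = 5² + 9²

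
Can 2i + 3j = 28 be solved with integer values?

Step 1: Compute gcd(2, 3).
gcd(2, 3) = 1

Step 2: Check divisibility.
Does 1 divide 28? 28 = 1 x 28, so yes.

By the theorem on linear Diophantine equations, 2i + 3j = 28 has integer solutions if and only if gcd(2, 3) divides 28. Since 1 | 28, solutions exist.

Yes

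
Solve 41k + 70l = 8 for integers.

Step 1: Check solvability.
gcd(41, 70) = 1
Since 1 divides 8, solutions exist.

Step 2: Apply extended Euclidean algorithm to find gcd.
We find integers such that 41*x0 + 70*y0 = 1

Step 3: Scale the particular solution.
Multiply by 8/1 = 8:
k = -232, l = 136

Step 4: Verify.
41*(-232) + 70*(136) = 8 = 8 ✓

k = -232, l = 136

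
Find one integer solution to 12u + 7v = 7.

Step 1: Check solvability.
gcd(12, 7) = 1
Since 1 divides 7, solutions exist.

Step 2: Apply extended Euclidean algorithm to find gcd.
We find integers such that 12*x0 + 7*y0 = 1

Step 3: Scale the particular solution.
Multiply by 7/1 = 7:
u = 21, v = -35

Step 4: Verify.
12*(21) + 7*(-35) = 7 = 7 ✓

u = 21, v = -35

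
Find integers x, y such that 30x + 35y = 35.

Step 1: Check solvability.
gcd(30, 35) = 5
Since 5 divides 35, solutions exist.

Step 2: Apply extended Euclidean algorithm to find gcd.
We find integers such that 30*x0 + 35*y0 = 5

Step 3: Scale the particular solution.
Multiply by 35/5 = 7:
x = -7, y = 7

Step 4: Verify.
30*(-7) + 35*(7) = 35 = 35 ✓

x = -7, y = 7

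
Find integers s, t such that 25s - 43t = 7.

Step 1: Check solvability.
gcd(25, 43) = 1
Since 1 divides 7, solutions exist.

Step 2: Apply extended Euclidean algorithm to find gcd.
We find integers such that 25*x0 + 43*y0 = 1

Step 3: Scale the particular solution.
Multiply by 7/1 = 7:
s = -84, t = -49

Step 4: Verify.
25*(-84) - 43*(-49) = 7 = 7 ✓

s = -84, t = -49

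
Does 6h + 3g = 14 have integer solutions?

Step 1: Compute gcd(6, 3).
gcd(6, 3) = 3

Step 2: Check divisibility.
Does 3 divide 14? 14 = 3 x 4 + 2, so no.

By the theorem on linear Diophantine equations, 6h + 3g = 14 has integer solutions if and only if gcd(6, 3) divides 14. Since 3 does not divide 14, no solutions exist.

No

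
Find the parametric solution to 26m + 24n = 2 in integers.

Step 1: Compute gcd(26, 24) = 2.
Since 2 divides 2, solutions exist.

Step 2: Find a particular solution using extended Euclidean algorithm.
We get m₀ = 1, n₀ = -1.
Check: 26*1 + 24*-1 = 2 = 2 ✓

Step 3: Write the general solution.
m = 1 + (24/2)t = 1 + 12t
n = -1 - (26/2)t = -1 - 13t
for any integer t.

m = 1 + 12t, n = -1 - 13t for integer t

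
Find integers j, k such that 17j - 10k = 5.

Step 1: Check solvability.
gcd(17, 10) = 1
Since 1 divides 5, solutions exist.

Step 2: Apply extended Euclidean algorithm to find gcd.
We find integers such that 17*x0 + 10*y0 = 1

Step 3: Scale the particular solution.
Multiply by 5/1 = 5:
j = 15, k = 25

Step 4: Verify.
17*(15) - 10*(25) = 5 = 5 ✓

j = 15, k = 25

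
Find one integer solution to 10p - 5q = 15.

Step 1: Check solvability.
gcd(10, 5) = 5
Since 5 divides 15, solutions exist.

Step 2: Apply extended Euclidean algorithm to find gcd.
We find integers such that 10*x0 + 5*y0 = 5

Step 3: Scale the particular solution.
Multiply by 15/5 = 3:
p = 0, q = -3

Step 4: Verify.
10*(0) - 5*(-3) = 15 = 15 ✓

p = 0, q = -3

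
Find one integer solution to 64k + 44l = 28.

Step 1: Check solvability.
gcd(64, 44) = 4
Since 4 divides 28, solutions exist.

Step 2: Apply extended Euclidean algorithm to find gcd.
We find integers such that 64*x0 + 44*y0 = 4

Step 3: Scale the particular solution.
Multiply by 28/4 = 7:
k = -14, l = 21

Step 4: Verify.
64*(-14) + 44*(21) = 28 = 28 ✓

k = -14, l = 21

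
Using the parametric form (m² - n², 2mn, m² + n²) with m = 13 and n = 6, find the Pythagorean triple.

a = m² - n² = 13² - 6² = 169 - 36 = 133
b = 2mn = 2·13·6 = 156
c = m² + n² = 169 + 36 = 205
Verify: 133² + 156² = 17689 + 24336 = 42025 = 205² ✓

(133, 156, 205)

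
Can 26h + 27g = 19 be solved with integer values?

Step 1: Compute gcd(26, 27).
gcd(26, 27) = 1

Step 2: Check divisibility.
Does 1 divide 19? 19 = 1 x 19, so yes.

By the theorem on linear Diophantine equations, 26h + 27g = 19 has integer solutions if and only if gcd(26, 27) divides 19. Since 1 | 19, solutions exist.

Yes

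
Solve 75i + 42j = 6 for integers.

Step 1: Check solvability.
gcd(75, 42) = 3
Since 3 divides 6, solutions exist.

Step 2: Apply extended Euclidean algorithm to find gcd.
We find integers such that 75*x0 + 42*y0 = 3

Step 3: Scale the particular solution.
Multiply by 6/3 = 2:
i = -10, j = 18

Step 4: Verify.
75*(-10) + 42*(18) = 6 = 6 ✓

i = -10, j = 18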